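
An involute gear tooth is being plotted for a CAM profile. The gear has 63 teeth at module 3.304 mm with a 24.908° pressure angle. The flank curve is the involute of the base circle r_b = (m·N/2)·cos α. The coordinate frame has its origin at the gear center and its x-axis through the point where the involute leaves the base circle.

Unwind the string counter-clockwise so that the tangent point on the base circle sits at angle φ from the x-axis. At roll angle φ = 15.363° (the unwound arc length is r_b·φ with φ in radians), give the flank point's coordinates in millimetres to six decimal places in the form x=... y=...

x=97.727986 y=0.602232

pitch radius r_p = m·N/2 = 3.304·63/2 = 104.076000
base radius r_b = r_p·cos α = 104.076000·cos 24.908° = 94.395394
roll angle φ = 15.363° = 0.26813493 rad
x = r_b·(cos φ + φ·sin φ) = 94.395394·(0.96426669 + 0.26813493·0.26493348) = 97.727986
y = r_b·(sin φ − φ·cos φ) = 94.395394·(0.26493348 − 0.26813493·0.96426669) = 0.602232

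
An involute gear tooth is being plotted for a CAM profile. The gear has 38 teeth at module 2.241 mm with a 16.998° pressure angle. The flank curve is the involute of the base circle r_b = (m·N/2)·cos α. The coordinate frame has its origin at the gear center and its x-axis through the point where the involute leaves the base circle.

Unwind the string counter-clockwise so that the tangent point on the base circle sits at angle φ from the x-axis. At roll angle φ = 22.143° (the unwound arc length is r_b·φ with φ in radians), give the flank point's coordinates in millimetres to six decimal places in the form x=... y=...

x=43.647173 y=0.771820

pitch radius r_p = m·N/2 = 2.241·38/2 = 42.579000
base radius r_b = r_p·cos α = 42.579000·cos 16.998° = 40.718935
roll angle φ = 22.143° = 0.38646826 rad
x = r_b·(cos φ + φ·sin φ) = 40.718935·(0.92624602 + 0.38646826·0.37691951) = 43.647173
y = r_b·(sin φ − φ·cos φ) = 40.718935·(0.37691951 − 0.38646826·0.92624602) = 0.771820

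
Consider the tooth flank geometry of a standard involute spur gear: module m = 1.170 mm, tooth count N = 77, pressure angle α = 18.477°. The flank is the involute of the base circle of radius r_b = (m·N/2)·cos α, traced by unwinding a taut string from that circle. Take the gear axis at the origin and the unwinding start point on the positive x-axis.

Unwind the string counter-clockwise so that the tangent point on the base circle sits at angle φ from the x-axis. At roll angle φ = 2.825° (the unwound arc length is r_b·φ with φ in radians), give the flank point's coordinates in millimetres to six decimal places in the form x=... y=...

pitch radius r_p = m·N/2 = 1.170·77/2 = 45.045000
base radius r_b = r_p·cos α = 45.045000·cos 18.477° = 42.722973
roll angle φ = 2.825° = 0.04930555 rad
x = r_b·(cos φ + φ·sin φ) = 42.722973·(0.99878473 + 0.04930555·0.04928558) = 42.774872
y = r_b·(sin φ − φ·cos φ) = 42.722973·(0.04928558 − 0.04930555·0.99878473) = 0.001707

x=42.774872 y=0.001707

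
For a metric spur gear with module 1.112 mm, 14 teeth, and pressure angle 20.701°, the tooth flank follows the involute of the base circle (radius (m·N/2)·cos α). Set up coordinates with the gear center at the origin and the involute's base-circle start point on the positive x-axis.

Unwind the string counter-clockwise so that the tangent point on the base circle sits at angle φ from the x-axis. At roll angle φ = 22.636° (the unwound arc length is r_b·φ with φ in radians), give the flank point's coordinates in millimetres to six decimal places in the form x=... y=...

x=7.827719 y=0.147344

pitch radius r_p = m·N/2 = 1.112·14/2 = 7.784000
base radius r_b = r_p·cos α = 7.784000·cos 20.701° = 7.281448
roll angle φ = 22.636° = 0.39507273 rad
x = r_b·(cos φ + φ·sin φ) = 7.281448·(0.92296858 + 0.39507273·0.38487532) = 7.827719
y = r_b·(sin φ − φ·cos φ) = 7.281448·(0.38487532 − 0.39507273·0.92296858) = 0.147344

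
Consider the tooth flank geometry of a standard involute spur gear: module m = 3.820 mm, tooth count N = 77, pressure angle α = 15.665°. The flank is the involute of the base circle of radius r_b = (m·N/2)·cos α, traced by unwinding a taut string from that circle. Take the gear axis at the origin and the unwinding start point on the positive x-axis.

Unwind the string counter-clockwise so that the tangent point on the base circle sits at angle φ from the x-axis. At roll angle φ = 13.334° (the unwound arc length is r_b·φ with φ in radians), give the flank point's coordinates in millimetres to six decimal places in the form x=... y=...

pitch radius r_p = m·N/2 = 3.820·77/2 = 147.070000
base radius r_b = r_p·cos α = 147.070000·cos 15.665° = 141.607359
roll angle φ = 13.334° = 0.23272220 rad
x = r_b·(cos φ + φ·sin φ) = 141.607359·(0.97304219 + 0.23272220·0.23062719) = 145.390295
y = r_b·(sin φ − φ·cos φ) = 141.607359·(0.23062719 − 0.23272220·0.97304219) = 0.591731

x=145.390295 y=0.591731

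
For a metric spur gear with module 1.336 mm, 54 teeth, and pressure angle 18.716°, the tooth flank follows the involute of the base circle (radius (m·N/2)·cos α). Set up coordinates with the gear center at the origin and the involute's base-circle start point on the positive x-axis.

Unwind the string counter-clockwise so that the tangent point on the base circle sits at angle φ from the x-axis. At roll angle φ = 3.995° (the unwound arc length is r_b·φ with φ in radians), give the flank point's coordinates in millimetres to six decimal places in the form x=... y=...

x=34.247486 y=0.003859

pitch radius r_p = m·N/2 = 1.336·54/2 = 36.072000
base radius r_b = r_p·cos α = 36.072000·cos 18.716° = 34.164538
roll angle φ = 3.995° = 0.06972590 rad
x = r_b·(cos φ + φ·sin φ) = 34.164538·(0.99757013 + 0.06972590·0.06966942) = 34.247486
y = r_b·(sin φ − φ·cos φ) = 34.164538·(0.06966942 − 0.06972590·0.99757013) = 0.003859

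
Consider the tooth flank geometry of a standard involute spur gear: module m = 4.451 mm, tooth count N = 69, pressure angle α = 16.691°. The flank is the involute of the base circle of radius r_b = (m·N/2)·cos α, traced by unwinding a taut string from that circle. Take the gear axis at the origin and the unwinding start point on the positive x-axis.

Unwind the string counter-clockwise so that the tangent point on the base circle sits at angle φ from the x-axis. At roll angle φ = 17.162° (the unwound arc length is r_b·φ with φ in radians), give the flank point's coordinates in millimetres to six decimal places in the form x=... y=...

pitch radius r_p = m·N/2 = 4.451·69/2 = 153.559500
base radius r_b = r_p·cos α = 153.559500·cos 16.691° = 147.089673
roll angle φ = 17.162° = 0.29953341 rad
x = r_b·(cos φ + φ·sin φ) = 147.089673·(0.95547427 + 0.29953341·0.29507442) = 153.540867
y = r_b·(sin φ − φ·cos φ) = 147.089673·(0.29507442 − 0.29953341·0.95547427) = 1.305856

x=153.540867 y=1.305856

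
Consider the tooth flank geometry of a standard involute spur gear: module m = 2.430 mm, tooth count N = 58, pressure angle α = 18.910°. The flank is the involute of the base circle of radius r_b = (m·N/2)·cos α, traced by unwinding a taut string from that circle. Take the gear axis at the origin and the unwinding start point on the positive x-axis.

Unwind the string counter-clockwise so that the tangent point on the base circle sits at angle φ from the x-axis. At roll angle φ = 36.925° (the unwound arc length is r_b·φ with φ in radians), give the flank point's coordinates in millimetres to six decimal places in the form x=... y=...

pitch radius r_p = m·N/2 = 2.430·58/2 = 70.470000
base radius r_b = r_p·cos α = 70.470000·cos 18.910° = 66.666650
roll angle φ = 36.925° = 0.64446283 rad
x = r_b·(cos φ + φ·sin φ) = 66.666650·(0.79942260 + 0.64446283·0.60076910) = 79.106377
y = r_b·(sin φ − φ·cos φ) = 66.666650·(0.60076910 − 0.64446283·0.79942260) = 5.704728

x=79.106377 y=5.704728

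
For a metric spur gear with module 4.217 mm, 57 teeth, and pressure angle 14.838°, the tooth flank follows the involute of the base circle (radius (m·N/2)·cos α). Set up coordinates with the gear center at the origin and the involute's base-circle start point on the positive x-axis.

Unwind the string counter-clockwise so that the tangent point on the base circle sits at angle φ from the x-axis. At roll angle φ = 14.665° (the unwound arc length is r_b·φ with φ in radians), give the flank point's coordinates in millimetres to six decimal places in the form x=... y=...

pitch radius r_p = m·N/2 = 4.217·57/2 = 120.184500
base radius r_b = r_p·cos α = 120.184500·cos 14.838° = 116.176799
roll angle φ = 14.665° = 0.25595253 rad
x = r_b·(cos φ + φ·sin φ) = 116.176799·(0.96742258 + 0.25595253·0.25316703) = 119.920169
y = r_b·(sin φ − φ·cos φ) = 116.176799·(0.25316703 − 0.25595253·0.96742258) = 0.645102

x=119.920169 y=0.645102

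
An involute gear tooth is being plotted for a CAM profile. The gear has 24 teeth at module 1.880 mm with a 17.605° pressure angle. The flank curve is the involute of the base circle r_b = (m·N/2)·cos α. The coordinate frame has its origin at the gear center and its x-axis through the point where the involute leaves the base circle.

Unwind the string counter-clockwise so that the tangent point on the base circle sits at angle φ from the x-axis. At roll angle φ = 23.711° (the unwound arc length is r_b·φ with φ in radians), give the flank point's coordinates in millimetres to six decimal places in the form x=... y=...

x=23.266625 y=0.499357

pitch radius r_p = m·N/2 = 1.880·24/2 = 22.560000
base radius r_b = r_p·cos α = 22.560000·cos 17.605° = 21.503386
roll angle φ = 23.711° = 0.41383502 rad
x = r_b·(cos φ + φ·sin φ) = 21.503386·(0.91558541 + 0.41383502·0.40212356) = 23.266625
y = r_b·(sin φ − φ·cos φ) = 21.503386·(0.40212356 − 0.41383502·0.91558541) = 0.499357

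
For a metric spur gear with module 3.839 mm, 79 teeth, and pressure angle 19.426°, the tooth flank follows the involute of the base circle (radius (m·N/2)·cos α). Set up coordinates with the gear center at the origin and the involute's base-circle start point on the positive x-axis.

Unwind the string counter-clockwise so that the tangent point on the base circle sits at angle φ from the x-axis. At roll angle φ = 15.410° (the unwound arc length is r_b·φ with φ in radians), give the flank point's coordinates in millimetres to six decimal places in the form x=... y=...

pitch radius r_p = m·N/2 = 3.839·79/2 = 151.640500
base radius r_b = r_p·cos α = 151.640500·cos 19.426° = 143.007884
roll angle φ = 15.410° = 0.26895524 rad
x = r_b·(cos φ + φ·sin φ) = 143.007884·(0.96404904 + 0.26895524·0.26572438) = 148.087096
y = r_b·(sin φ − φ·cos φ) = 143.007884·(0.26572438 − 0.26895524·0.96404904) = 0.920733

x=148.087096 y=0.920733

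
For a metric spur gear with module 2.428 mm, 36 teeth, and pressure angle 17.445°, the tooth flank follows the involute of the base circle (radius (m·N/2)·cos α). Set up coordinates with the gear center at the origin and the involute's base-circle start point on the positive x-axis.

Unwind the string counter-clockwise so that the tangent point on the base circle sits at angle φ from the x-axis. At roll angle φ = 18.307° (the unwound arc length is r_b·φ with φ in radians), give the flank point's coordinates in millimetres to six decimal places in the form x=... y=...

pitch radius r_p = m·N/2 = 2.428·36/2 = 43.704000
base radius r_b = r_p·cos α = 43.704000·cos 17.445° = 41.693842
roll angle φ = 18.307° = 0.31951743 rad
x = r_b·(cos φ + φ·sin φ) = 41.693842·(0.94938711 + 0.31951743·0.31410845) = 43.768120
y = r_b·(sin φ − φ·cos φ) = 41.693842·(0.31410845 − 0.31951743·0.94938711) = 0.448739

x=43.768120 y=0.448739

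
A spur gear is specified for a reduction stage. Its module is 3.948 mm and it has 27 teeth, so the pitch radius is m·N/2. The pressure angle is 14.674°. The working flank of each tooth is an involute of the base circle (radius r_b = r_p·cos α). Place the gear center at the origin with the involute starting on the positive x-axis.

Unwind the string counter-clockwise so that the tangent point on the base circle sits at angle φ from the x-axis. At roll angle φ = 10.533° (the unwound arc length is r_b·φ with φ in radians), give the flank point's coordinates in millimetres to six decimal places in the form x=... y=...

pitch radius r_p = m·N/2 = 3.948·27/2 = 53.298000
base radius r_b = r_p·cos α = 53.298000·cos 14.674° = 51.559569
roll angle φ = 10.533° = 0.18383553 rad
x = r_b·(cos φ + φ·sin φ) = 51.559569·(0.98314978 + 0.18383553·0.18280181) = 52.423462
y = r_b·(sin φ − φ·cos φ) = 51.559569·(0.18280181 − 0.18383553·0.98314978) = 0.106416

x=52.423462 y=0.106416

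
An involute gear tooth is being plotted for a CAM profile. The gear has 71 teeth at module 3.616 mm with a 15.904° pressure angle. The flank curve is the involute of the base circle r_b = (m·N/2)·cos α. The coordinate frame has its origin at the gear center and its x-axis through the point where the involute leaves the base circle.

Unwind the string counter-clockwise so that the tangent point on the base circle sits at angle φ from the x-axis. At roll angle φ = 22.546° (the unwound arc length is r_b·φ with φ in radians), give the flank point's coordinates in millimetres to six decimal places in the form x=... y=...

pitch radius r_p = m·N/2 = 3.616·71/2 = 128.368000
base radius r_b = r_p·cos α = 128.368000·cos 15.904° = 123.454353
roll angle φ = 22.546° = 0.39350193 rad
x = r_b·(cos φ + φ·sin φ) = 123.454353·(0.92357200 + 0.39350193·0.38342505) = 132.645591
y = r_b·(sin φ − φ·cos φ) = 123.454353·(0.38342505 − 0.39350193·0.92357200) = 2.468801

x=132.645591 y=2.468801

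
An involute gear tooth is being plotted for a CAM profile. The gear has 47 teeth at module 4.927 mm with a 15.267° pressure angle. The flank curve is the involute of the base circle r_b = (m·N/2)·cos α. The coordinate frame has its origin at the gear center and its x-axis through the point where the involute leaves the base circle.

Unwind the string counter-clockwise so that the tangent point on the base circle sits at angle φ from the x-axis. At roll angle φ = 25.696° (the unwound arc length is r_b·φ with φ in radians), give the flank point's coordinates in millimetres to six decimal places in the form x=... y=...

x=122.372991 y=3.291500

pitch radius r_p = m·N/2 = 4.927·47/2 = 115.784500
base radius r_b = r_p·cos α = 115.784500·cos 15.267° = 111.698377
roll angle φ = 25.696° = 0.44847980 rad
x = r_b·(cos φ + φ·sin φ) = 111.698377·(0.90110729 + 0.44847980·0.43359618) = 122.372991
y = r_b·(sin φ − φ·cos φ) = 111.698377·(0.43359618 − 0.44847980·0.90110729) = 3.291500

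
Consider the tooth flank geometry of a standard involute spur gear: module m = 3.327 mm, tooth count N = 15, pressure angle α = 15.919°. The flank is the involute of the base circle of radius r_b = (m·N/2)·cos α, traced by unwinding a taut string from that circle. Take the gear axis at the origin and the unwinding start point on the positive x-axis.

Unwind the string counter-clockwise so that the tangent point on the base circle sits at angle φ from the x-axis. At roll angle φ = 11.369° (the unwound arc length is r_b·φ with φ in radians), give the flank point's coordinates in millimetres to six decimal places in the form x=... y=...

pitch radius r_p = m·N/2 = 3.327·15/2 = 24.952500
base radius r_b = r_p·cos α = 24.952500·cos 15.919° = 23.995582
roll angle φ = 11.369° = 0.19842648 rad
x = r_b·(cos φ + φ·sin φ) = 23.995582·(0.98037797 + 0.19842648·0.19712693) = 24.463332
y = r_b·(sin φ − φ·cos φ) = 23.995582·(0.19712693 − 0.19842648·0.98037797) = 0.062244

x=24.463332 y=0.062244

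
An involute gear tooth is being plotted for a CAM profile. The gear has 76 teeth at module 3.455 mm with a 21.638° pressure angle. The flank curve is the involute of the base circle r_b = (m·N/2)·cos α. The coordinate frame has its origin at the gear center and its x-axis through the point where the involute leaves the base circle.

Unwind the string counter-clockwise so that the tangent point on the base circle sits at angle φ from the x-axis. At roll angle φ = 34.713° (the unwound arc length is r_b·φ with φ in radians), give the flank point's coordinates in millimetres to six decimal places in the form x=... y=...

pitch radius r_p = m·N/2 = 3.455·76/2 = 131.290000
base radius r_b = r_p·cos α = 131.290000·cos 21.638° = 122.038274
roll angle φ = 34.713° = 0.60585614 rad
x = r_b·(cos φ + φ·sin φ) = 122.038274·(0.82201485 + 0.60585614·0.56946605) = 142.422248
y = r_b·(sin φ − φ·cos φ) = 122.038274·(0.56946605 − 0.60585614·0.82201485) = 8.718817

x=142.422248 y=8.718817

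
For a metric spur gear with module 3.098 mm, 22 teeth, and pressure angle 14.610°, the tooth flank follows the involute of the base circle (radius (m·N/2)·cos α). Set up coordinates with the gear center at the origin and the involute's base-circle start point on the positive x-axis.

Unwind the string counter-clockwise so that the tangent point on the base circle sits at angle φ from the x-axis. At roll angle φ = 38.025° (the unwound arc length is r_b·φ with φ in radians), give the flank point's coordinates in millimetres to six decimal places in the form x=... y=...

pitch radius r_p = m·N/2 = 3.098·22/2 = 34.078000
base radius r_b = r_p·cos α = 34.078000·cos 14.610° = 32.976093
roll angle φ = 38.025° = 0.66366145 rad
x = r_b·(cos φ + φ·sin φ) = 32.976093·(0.78774205 + 0.66366145·0.61600525) = 39.457907
y = r_b·(sin φ − φ·cos φ) = 32.976093·(0.61600525 − 0.66366145·0.78774205) = 3.073742

x=39.457907 y=3.073742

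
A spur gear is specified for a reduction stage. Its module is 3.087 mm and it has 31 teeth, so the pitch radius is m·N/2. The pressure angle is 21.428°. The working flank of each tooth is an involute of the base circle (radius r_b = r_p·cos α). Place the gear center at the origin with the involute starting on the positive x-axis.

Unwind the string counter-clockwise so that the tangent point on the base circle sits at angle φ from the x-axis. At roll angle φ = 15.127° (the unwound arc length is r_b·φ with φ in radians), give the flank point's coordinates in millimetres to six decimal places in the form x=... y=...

pitch radius r_p = m·N/2 = 3.087·31/2 = 47.848500
base radius r_b = r_p·cos α = 47.848500·cos 21.428° = 44.541087
roll angle φ = 15.127° = 0.26401596 rad
x = r_b·(cos φ + φ·sin φ) = 44.541087·(0.96534976 + 0.26401596·0.26095945) = 46.066495
y = r_b·(sin φ − φ·cos φ) = 44.541087·(0.26095945 − 0.26401596·0.96534976) = 0.271331

x=46.066495 y=0.271331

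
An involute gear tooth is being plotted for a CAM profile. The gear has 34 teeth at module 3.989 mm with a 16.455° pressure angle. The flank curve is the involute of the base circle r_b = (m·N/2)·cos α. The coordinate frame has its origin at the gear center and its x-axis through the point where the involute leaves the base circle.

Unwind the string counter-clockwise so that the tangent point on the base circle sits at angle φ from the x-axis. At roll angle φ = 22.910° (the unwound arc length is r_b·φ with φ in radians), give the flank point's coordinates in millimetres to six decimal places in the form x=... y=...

x=70.028647 y=1.363884

pitch radius r_p = m·N/2 = 3.989·34/2 = 67.813000
base radius r_b = r_p·cos α = 67.813000·cos 16.455° = 65.035549
roll angle φ = 22.910° = 0.39985493 rad
x = r_b·(cos φ + φ·sin φ) = 65.035549·(0.92111748 + 0.39985493·0.38928472) = 70.028647
y = r_b·(sin φ − φ·cos φ) = 65.035549·(0.38928472 − 0.39985493·0.92111748) = 1.363884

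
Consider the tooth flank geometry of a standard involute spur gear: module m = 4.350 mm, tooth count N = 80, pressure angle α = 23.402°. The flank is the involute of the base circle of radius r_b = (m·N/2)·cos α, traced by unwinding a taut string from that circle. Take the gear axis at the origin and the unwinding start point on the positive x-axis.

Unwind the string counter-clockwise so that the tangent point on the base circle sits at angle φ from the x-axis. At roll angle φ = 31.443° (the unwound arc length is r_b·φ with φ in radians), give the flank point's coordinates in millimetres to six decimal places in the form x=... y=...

pitch radius r_p = m·N/2 = 4.350·80/2 = 174.000000
base radius r_b = r_p·cos α = 174.000000·cos 23.402° = 159.686893
roll angle φ = 31.443° = 0.54878388 rad
x = r_b·(cos φ + φ·sin φ) = 159.686893·(0.85315954 + 0.54878388·0.52165007) = 181.952466
y = r_b·(sin φ − φ·cos φ) = 159.686893·(0.52165007 − 0.54878388·0.85315954) = 8.535243

x=181.952466 y=8.535243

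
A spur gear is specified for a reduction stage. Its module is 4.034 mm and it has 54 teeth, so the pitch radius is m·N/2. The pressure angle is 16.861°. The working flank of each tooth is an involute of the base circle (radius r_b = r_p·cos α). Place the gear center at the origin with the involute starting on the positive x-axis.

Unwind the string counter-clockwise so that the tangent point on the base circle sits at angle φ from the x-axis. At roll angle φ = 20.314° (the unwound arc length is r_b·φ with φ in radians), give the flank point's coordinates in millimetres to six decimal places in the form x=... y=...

pitch radius r_p = m·N/2 = 4.034·54/2 = 108.918000
base radius r_b = r_p·cos α = 108.918000·cos 16.861° = 104.235750
roll angle φ = 20.314° = 0.35454618 rad
x = r_b·(cos φ + φ·sin φ) = 104.235750·(0.93780413 + 0.35454618·0.34716481) = 110.582674
y = r_b·(sin φ − φ·cos φ) = 104.235750·(0.34716481 − 0.35454618·0.93780413) = 1.529132

x=110.582674 y=1.529132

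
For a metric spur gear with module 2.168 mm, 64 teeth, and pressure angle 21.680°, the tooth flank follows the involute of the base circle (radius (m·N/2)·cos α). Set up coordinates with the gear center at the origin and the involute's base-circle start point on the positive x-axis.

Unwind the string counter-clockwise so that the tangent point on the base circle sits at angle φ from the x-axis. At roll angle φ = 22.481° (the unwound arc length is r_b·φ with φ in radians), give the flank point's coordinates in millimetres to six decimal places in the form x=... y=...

pitch radius r_p = m·N/2 = 2.168·64/2 = 69.376000
base radius r_b = r_p·cos α = 69.376000·cos 21.680° = 64.468451
roll angle φ = 22.481° = 0.39236747 rad
x = r_b·(cos φ + φ·sin φ) = 64.468451·(0.92400638 + 0.39236747·0.38237704) = 69.241612
y = r_b·(sin φ − φ·cos φ) = 64.468451·(0.38237704 − 0.39236747·0.92400638) = 1.278216

x=69.241612 y=1.278216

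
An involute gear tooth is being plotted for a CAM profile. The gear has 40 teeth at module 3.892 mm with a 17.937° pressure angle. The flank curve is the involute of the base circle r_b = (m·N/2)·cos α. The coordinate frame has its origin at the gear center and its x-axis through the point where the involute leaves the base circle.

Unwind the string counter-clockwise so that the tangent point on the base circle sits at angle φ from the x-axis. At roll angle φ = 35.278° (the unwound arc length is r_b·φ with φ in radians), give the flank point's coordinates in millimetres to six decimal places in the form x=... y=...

x=86.791671 y=5.546667

pitch radius r_p = m·N/2 = 3.892·40/2 = 77.840000
base radius r_b = r_p·cos α = 77.840000·cos 17.937° = 74.056643
roll angle φ = 35.278° = 0.61571725 rad
x = r_b·(cos φ + φ·sin φ) = 74.056643·(0.81635941 + 0.61571725·0.57754421) = 86.791671
y = r_b·(sin φ − φ·cos φ) = 74.056643·(0.57754421 − 0.61571725·0.81635941) = 5.546667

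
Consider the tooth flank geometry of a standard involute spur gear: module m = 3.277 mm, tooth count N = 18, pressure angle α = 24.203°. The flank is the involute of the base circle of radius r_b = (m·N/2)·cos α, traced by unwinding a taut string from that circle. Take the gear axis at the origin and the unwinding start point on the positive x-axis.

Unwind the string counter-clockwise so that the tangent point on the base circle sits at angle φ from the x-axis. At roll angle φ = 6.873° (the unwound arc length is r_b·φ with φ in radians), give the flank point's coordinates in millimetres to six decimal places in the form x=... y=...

pitch radius r_p = m·N/2 = 3.277·18/2 = 29.493000
base radius r_b = r_p·cos α = 29.493000·cos 24.203° = 26.900526
roll angle φ = 6.873° = 0.11995648 rad
x = r_b·(cos φ + φ·sin φ) = 26.900526·(0.99281384 + 0.11995648·0.11966900) = 27.093373
y = r_b·(sin φ − φ·cos φ) = 26.900526·(0.11966900 − 0.11995648·0.99281384) = 0.015456

x=27.093373 y=0.015456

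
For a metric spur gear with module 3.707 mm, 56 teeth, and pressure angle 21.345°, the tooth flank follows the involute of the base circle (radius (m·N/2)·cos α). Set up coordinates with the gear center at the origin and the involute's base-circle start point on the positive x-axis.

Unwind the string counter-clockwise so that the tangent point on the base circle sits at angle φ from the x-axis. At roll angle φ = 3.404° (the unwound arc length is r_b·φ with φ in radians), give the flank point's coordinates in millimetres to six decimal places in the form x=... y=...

x=96.846647 y=0.006755

pitch radius r_p = m·N/2 = 3.707·56/2 = 103.796000
base radius r_b = r_p·cos α = 103.796000·cos 21.345° = 96.676180
roll angle φ = 3.404° = 0.05941101 rad
x = r_b·(cos φ + φ·sin φ) = 96.676180·(0.99823569 + 0.05941101·0.05937606) = 96.846647
y = r_b·(sin φ − φ·cos φ) = 96.676180·(0.05937606 − 0.05941101·0.99823569) = 0.006755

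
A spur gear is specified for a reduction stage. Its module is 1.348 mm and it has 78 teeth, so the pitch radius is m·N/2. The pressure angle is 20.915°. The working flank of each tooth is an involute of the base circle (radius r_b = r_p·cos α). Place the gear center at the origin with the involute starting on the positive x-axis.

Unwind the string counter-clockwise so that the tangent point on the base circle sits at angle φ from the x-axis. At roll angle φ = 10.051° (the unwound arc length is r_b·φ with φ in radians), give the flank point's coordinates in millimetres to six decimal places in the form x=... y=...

x=49.857890 y=0.088096

pitch radius r_p = m·N/2 = 1.348·78/2 = 52.572000
base radius r_b = r_p·cos α = 52.572000·cos 20.915° = 49.108086
roll angle φ = 10.051° = 0.17542304 rad
x = r_b·(cos φ + φ·sin φ) = 49.108086·(0.98465280 + 0.17542304·0.17452470) = 49.857890
y = r_b·(sin φ − φ·cos φ) = 49.108086·(0.17452470 − 0.17542304·0.98465280) = 0.088096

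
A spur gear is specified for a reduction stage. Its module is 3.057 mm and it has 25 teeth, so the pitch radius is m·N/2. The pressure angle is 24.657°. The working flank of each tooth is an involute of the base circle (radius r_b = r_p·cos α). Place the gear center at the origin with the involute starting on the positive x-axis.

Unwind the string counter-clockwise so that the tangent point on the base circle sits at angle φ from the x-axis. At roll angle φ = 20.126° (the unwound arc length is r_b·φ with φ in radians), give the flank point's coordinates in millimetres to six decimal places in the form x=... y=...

pitch radius r_p = m·N/2 = 3.057·25/2 = 38.212500
base radius r_b = r_p·cos α = 38.212500·cos 24.657° = 34.728343
roll angle φ = 20.126° = 0.35126497 rad
x = r_b·(cos φ + φ·sin φ) = 34.728343·(0.93893821 + 0.35126497·0.34408581) = 36.805219
y = r_b·(sin φ − φ·cos φ) = 34.728343·(0.34408581 − 0.35126497·0.93893821) = 0.495563

x=36.805219 y=0.495563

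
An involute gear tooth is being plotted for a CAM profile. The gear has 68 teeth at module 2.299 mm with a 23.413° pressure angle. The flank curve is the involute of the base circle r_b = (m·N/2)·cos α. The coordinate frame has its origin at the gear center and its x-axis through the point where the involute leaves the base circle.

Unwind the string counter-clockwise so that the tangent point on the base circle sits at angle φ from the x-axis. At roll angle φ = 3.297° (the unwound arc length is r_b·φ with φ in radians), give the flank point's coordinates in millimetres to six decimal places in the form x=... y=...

pitch radius r_p = m·N/2 = 2.299·68/2 = 78.166000
base radius r_b = r_p·cos α = 78.166000·cos 23.413° = 71.730163
roll angle φ = 3.297° = 0.05754351 rad
x = r_b·(cos φ + φ·sin φ) = 71.730163·(0.99834483 + 0.05754351·0.05751175) = 71.848823
y = r_b·(sin φ − φ·cos φ) = 71.730163·(0.05751175 − 0.05754351·0.99834483) = 0.004554

x=71.848823 y=0.004554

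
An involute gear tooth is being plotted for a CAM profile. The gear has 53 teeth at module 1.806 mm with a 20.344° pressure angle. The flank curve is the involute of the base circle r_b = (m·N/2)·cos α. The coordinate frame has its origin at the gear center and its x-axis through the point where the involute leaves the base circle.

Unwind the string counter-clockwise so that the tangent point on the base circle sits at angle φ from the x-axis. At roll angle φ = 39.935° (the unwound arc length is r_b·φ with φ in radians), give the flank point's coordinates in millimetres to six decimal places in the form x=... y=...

x=54.485078 y=4.822993

pitch radius r_p = m·N/2 = 1.806·53/2 = 47.859000
base radius r_b = r_p·cos α = 47.859000·cos 20.344° = 44.873662
roll angle φ = 39.935° = 0.69699724 rad
x = r_b·(cos φ + φ·sin φ) = 44.873662·(0.76677317 + 0.69699724·0.64191815) = 54.485078
y = r_b·(sin φ − φ·cos φ) = 44.873662·(0.64191815 − 0.69699724·0.76677317) = 4.822993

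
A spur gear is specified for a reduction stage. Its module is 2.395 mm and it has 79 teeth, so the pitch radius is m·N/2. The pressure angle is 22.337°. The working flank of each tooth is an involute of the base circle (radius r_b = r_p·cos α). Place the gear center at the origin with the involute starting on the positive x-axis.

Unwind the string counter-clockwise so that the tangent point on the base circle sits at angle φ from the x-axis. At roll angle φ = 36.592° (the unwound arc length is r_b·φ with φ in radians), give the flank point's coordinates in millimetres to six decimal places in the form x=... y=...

x=103.570436 y=7.292538

pitch radius r_p = m·N/2 = 2.395·79/2 = 94.602500
base radius r_b = r_p·cos α = 94.602500·cos 22.337° = 87.503953
roll angle φ = 36.592° = 0.63865088 rad
x = r_b·(cos φ + φ·sin φ) = 87.503953·(0.80290072 + 0.63865088·0.59611277) = 103.570436
y = r_b·(sin φ − φ·cos φ) = 87.503953·(0.59611277 − 0.63865088·0.80290072) = 7.292538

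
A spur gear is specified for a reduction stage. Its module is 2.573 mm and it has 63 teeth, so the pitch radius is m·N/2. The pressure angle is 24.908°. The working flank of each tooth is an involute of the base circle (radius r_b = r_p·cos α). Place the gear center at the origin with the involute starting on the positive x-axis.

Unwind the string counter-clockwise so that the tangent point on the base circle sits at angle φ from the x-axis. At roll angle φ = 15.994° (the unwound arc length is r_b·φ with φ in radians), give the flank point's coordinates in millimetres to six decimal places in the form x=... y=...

pitch radius r_p = m·N/2 = 2.573·63/2 = 81.049500
base radius r_b = r_p·cos α = 81.049500·cos 24.908° = 73.510698
roll angle φ = 15.994° = 0.27914796 rad
x = r_b·(cos φ + φ·sin φ) = 73.510698·(0.96129056 + 0.27914796·0.27553669) = 76.319253
y = r_b·(sin φ − φ·cos φ) = 73.510698·(0.27553669 − 0.27914796·0.96129056) = 0.528865

x=76.319253 y=0.528865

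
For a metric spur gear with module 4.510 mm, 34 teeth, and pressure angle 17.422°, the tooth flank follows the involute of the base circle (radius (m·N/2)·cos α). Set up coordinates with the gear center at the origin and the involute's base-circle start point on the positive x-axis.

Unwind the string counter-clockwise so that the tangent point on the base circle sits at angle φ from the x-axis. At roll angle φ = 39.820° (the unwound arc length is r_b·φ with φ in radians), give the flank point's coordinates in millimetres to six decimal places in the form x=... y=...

x=88.742851 y=7.796897

pitch radius r_p = m·N/2 = 4.510·34/2 = 76.670000
base radius r_b = r_p·cos α = 76.670000·cos 17.422° = 73.152797
roll angle φ = 39.820° = 0.69499011 rad
x = r_b·(cos φ + φ·sin φ) = 73.152797·(0.76806004 + 0.69499011·0.64037784) = 88.742851
y = r_b·(sin φ − φ·cos φ) = 73.152797·(0.64037784 − 0.69499011·0.76806004) = 7.796897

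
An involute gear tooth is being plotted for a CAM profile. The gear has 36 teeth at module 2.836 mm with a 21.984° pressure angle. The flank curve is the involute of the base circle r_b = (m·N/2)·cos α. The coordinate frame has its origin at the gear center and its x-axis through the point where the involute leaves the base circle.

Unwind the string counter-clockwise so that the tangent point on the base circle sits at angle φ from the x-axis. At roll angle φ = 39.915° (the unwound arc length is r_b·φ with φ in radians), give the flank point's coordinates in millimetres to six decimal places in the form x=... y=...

pitch radius r_p = m·N/2 = 2.836·36/2 = 51.048000
base radius r_b = r_p·cos α = 51.048000·cos 21.984° = 47.336220
roll angle φ = 39.915° = 0.69664817 rad
x = r_b·(cos φ + φ·sin φ) = 47.336220·(0.76699719 + 0.69664817·0.64165045) = 57.466256
y = r_b·(sin φ − φ·cos φ) = 47.336220·(0.64165045 − 0.69664817·0.76699719) = 5.080277

x=57.466256 y=5.080277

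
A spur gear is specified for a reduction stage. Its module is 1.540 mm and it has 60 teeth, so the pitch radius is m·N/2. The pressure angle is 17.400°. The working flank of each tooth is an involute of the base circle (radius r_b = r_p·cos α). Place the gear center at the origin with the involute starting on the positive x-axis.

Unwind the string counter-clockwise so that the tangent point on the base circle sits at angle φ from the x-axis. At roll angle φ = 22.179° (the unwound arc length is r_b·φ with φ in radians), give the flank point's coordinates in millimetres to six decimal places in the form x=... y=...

pitch radius r_p = m·N/2 = 1.540·60/2 = 46.200000
base radius r_b = r_p·cos α = 46.200000·cos 17.400° = 44.085903
roll angle φ = 22.179° = 0.38709657 rad
x = r_b·(cos φ + φ·sin φ) = 44.085903·(0.92600901 + 0.38709657·0.37750141) = 47.266195
y = r_b·(sin φ − φ·cos φ) = 44.085903·(0.37750141 − 0.38709657·0.92600901) = 0.839682

x=47.266195 y=0.839682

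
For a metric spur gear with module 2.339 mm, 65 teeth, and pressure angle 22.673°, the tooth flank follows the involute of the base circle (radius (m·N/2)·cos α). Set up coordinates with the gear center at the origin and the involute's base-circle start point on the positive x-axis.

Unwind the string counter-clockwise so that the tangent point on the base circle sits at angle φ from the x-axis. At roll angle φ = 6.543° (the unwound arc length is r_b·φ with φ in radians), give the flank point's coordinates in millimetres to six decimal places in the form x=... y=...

pitch radius r_p = m·N/2 = 2.339·65/2 = 76.017500
base radius r_b = r_p·cos α = 76.017500·cos 22.673° = 70.142856
roll angle φ = 6.543° = 0.11419689 rad
x = r_b·(cos φ + φ·sin φ) = 70.142856·(0.99348662 + 0.11419689·0.11394885) = 70.598730
y = r_b·(sin φ − φ·cos φ) = 70.142856·(0.11394885 − 0.11419689·0.99348662) = 0.034774

x=70.598730 y=0.034774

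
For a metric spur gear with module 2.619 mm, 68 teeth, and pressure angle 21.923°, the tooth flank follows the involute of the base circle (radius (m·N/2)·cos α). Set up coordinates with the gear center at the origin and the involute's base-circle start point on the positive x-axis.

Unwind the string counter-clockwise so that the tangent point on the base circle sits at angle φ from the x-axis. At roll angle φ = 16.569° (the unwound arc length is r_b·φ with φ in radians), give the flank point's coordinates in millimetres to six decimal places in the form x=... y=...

pitch radius r_p = m·N/2 = 2.619·68/2 = 89.046000
base radius r_b = r_p·cos α = 89.046000·cos 21.923° = 82.606768
roll angle φ = 16.569° = 0.28918360 rad
x = r_b·(cos φ + φ·sin φ) = 82.606768·(0.95847701 + 0.28918360·0.28516982) = 85.988973
y = r_b·(sin φ − φ·cos φ) = 82.606768·(0.28516982 − 0.28918360·0.95847701) = 0.660358

x=85.988973 y=0.660358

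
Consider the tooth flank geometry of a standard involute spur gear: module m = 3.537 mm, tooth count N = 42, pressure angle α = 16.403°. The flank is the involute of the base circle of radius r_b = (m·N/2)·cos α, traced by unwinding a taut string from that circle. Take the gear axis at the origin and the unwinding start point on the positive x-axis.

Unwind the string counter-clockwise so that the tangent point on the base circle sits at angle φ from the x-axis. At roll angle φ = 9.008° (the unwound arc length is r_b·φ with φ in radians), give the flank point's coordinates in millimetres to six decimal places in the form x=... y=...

pitch radius r_p = m·N/2 = 3.537·42/2 = 74.277000
base radius r_b = r_p·cos α = 74.277000·cos 16.403° = 71.253866
roll angle φ = 9.008° = 0.15721926 rad
x = r_b·(cos φ + φ·sin φ) = 71.253866·(0.98766649 + 0.15721926·0.15657237) = 72.129054
y = r_b·(sin φ − φ·cos φ) = 71.253866·(0.15657237 − 0.15721926·0.98766649) = 0.092073

x=72.129054 y=0.092073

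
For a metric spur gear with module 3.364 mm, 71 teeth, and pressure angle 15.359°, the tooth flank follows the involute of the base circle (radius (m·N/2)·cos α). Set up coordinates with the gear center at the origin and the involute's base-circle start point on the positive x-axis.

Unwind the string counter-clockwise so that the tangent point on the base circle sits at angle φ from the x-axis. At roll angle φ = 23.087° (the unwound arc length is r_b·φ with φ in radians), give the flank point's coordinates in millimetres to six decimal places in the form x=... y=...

pitch radius r_p = m·N/2 = 3.364·71/2 = 119.422000
base radius r_b = r_p·cos α = 119.422000·cos 15.359° = 115.156865
roll angle φ = 23.087° = 0.40294416 rad
x = r_b·(cos φ + φ·sin φ) = 115.156865·(0.91991049 + 0.40294416·0.39212841) = 124.129467
y = r_b·(sin φ − φ·cos φ) = 115.156865·(0.39212841 − 0.40294416·0.91991049) = 2.470787

x=124.129467 y=2.470787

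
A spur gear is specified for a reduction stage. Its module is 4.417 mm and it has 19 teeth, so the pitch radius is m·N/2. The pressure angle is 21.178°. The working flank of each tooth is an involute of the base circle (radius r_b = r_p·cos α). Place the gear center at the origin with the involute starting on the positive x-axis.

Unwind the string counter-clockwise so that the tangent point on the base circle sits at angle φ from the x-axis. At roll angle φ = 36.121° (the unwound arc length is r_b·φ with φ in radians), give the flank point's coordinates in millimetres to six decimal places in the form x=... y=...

x=46.147314 y=3.139877

pitch radius r_p = m·N/2 = 4.417·19/2 = 41.961500
base radius r_b = r_p·cos α = 41.961500·cos 21.178° = 39.127529
roll angle φ = 36.121° = 0.63043038 rad
x = r_b·(cos φ + φ·sin φ) = 39.127529·(0.80777388 + 0.63043038·0.58949246) = 46.147314
y = r_b·(sin φ − φ·cos φ) = 39.127529·(0.58949246 − 0.63043038·0.80777388) = 3.139877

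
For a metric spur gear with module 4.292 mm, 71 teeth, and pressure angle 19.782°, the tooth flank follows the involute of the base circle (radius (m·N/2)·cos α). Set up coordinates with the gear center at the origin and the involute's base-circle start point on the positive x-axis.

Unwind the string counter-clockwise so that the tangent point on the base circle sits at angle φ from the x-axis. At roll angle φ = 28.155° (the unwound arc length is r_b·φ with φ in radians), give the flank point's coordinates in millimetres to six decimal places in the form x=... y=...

x=159.653806 y=5.535104

pitch radius r_p = m·N/2 = 4.292·71/2 = 152.366000
base radius r_b = r_p·cos α = 152.366000·cos 19.782° = 143.374447
roll angle φ = 28.155° = 0.49139745 rad
x = r_b·(cos φ + φ·sin φ) = 143.374447·(0.88167432 + 0.49139745·0.47185845) = 159.653806
y = r_b·(sin φ − φ·cos φ) = 143.374447·(0.47185845 − 0.49139745·0.88167432) = 5.535104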